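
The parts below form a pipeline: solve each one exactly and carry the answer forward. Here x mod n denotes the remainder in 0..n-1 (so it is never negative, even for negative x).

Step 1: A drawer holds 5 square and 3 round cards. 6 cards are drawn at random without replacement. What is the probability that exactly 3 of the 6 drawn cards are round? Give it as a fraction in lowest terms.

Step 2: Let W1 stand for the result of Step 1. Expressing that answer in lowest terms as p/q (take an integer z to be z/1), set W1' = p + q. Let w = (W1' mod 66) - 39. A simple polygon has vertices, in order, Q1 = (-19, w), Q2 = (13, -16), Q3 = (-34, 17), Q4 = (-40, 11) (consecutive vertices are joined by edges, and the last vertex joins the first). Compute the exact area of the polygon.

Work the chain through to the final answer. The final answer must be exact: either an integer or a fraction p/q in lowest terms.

Step 1: total draws C(8,6) = 28; favorable C(3,3)*C(5,3) = 10; P = 5/14; answer 5/14
Step 2: W1 = 5/14; threaded value p + q = 19; w = -20; cross terms: (-19*-16 - 13*-20)=564, (13*17 - -34*-16)=-323, (-34*11 - -40*17)=306, (-40*-20 - -19*11)=1009; twice the area = |1556| = 1556; area = 778; answer 778

778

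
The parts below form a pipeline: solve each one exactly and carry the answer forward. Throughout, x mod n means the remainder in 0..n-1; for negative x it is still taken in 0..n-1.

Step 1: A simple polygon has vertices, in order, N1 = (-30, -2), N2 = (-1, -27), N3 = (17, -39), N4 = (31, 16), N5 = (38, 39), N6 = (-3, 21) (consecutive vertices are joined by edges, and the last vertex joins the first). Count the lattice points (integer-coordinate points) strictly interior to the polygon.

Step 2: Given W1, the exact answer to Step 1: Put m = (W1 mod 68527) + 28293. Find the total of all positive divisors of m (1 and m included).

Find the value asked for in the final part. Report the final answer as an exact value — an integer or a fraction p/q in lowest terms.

57120

Step 1: cross terms: (-30*-27 - -1*-2)=808, (-1*-39 - 17*-27)=498, (17*16 - 31*-39)=1481, (31*39 - 38*16)=601, (38*21 - -3*39)=915, (-3*-2 - -30*21)=636; twice the area = |4939| = 4939; area = 4939/2; boundary points = 1 + 6 + 1 + 1 + 1 + 1 = 11; strictly interior points = area - boundary/2 + 1 = 2465; answer 2465
Step 2: W1 = 2465; m = 30758; 30758 = 2 * 7 * 13^3; sigma = (1 + 2) * (1 + 7) * (1 + 13 + 169 + 2197) = 3 * 8 * 2380 = 57120; answer 57120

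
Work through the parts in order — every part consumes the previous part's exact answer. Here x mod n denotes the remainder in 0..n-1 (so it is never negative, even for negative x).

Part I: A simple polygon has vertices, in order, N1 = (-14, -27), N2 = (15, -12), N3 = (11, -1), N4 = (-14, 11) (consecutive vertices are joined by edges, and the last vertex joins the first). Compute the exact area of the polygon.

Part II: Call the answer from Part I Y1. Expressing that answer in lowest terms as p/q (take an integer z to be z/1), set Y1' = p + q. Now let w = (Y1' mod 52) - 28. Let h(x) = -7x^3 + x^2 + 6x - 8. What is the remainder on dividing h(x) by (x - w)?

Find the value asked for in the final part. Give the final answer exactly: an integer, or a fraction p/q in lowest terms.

-170

Part I: cross terms: (-14*-12 - 15*-27)=573, (15*-1 - 11*-12)=117, (11*11 - -14*-1)=107, (-14*-27 - -14*11)=532; twice the area = |1329| = 1329; area = 1329/2; answer 1329/2
Part II: Y1 = 1329/2; threaded value p + q = 1331; w = 3; remainder = value at the root: -7*(3)^3 + 1*(3)^2 + 6*(3)^1 - 8 = (-189) + (9) + (18) + (-8) = -170; answer -170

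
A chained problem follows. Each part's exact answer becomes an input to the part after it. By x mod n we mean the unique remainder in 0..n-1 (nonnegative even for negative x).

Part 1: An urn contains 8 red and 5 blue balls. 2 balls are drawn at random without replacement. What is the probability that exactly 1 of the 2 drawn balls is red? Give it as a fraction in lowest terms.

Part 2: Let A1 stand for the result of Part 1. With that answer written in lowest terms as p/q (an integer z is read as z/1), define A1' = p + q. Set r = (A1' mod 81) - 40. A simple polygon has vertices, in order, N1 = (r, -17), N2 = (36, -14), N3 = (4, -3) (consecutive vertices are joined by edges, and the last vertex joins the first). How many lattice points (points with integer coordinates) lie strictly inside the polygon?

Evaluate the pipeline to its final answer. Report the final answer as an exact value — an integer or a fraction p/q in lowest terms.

Part 1: total draws C(13,2) = 78; favorable C(8,1)*C(5,1) = 40; P = 20/39; answer 20/39
Part 2: A1 = 20/39; threaded value p + q = 59; r = 19; cross terms: (19*-14 - 36*-17)=346, (36*-3 - 4*-14)=-52, (4*-17 - 19*-3)=-11; twice the area = |283| = 283; area = 283/2; boundary points = 1 + 1 + 1 = 3; strictly interior points = area - boundary/2 + 1 = 141; answer 141

141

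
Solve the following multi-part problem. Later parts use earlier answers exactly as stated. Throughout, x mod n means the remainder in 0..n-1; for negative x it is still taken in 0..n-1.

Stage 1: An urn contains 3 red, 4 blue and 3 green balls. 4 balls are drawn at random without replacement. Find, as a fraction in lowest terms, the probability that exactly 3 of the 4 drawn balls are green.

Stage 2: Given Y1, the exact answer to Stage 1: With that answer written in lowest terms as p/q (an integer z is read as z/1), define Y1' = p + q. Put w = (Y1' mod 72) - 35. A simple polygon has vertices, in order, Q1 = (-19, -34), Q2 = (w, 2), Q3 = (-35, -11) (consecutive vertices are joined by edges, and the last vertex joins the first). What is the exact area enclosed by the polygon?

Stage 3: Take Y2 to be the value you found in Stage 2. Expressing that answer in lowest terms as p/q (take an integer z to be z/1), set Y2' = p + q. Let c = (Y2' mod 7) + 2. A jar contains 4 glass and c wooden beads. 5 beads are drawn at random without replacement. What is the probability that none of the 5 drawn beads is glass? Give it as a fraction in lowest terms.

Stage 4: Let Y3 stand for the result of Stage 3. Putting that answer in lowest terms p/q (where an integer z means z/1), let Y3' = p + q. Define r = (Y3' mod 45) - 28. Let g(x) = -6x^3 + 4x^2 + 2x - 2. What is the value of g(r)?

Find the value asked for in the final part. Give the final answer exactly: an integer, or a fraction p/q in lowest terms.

Stage 1: total draws C(10,4) = 210; favorable C(3,3)*C(7,1) = 7; P = 1/30; answer 1/30
Stage 2: Y1 = 1/30; threaded value p + q = 31; w = -4; cross terms: (-19*2 - -4*-34)=-174, (-4*-11 - -35*2)=114, (-35*-34 - -19*-11)=981; twice the area = |921| = 921; area = 921/2; answer 921/2
Stage 3: Y2 = 921/2; threaded value p + q = 923; c = 8; total draws C(12,5) = 792; favorable C(8,5) = 56; P = 7/99; answer 7/99
Stage 4: Y3 = 7/99; threaded value p + q = 106; r = -12; -6*(-12)^3 + 4*(-12)^2 + 2*(-12)^1 - 2 = (10368) + (576) + (-24) + (-2) = 10918; answer 10918

10918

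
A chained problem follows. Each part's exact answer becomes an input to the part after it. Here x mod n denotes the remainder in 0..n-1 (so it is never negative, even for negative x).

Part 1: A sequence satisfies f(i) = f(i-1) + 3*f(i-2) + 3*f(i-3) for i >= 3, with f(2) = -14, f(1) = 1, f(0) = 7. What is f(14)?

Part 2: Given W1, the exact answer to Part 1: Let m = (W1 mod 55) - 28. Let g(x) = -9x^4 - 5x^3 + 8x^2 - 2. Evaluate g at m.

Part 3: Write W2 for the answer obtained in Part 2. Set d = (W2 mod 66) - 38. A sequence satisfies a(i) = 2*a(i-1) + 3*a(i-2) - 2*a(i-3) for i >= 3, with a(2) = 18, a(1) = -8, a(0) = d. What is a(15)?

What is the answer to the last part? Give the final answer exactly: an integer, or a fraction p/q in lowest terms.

Part 1: f(3) = 1*(-14) + 3*(1) + 3*(7) = 10; iterating: f(3)=10, f(4)=-29, f(5)=-41, f(6)=-98, f(7)=-308, f(8)=-725, f(9)=-1943, f(10)=-5042, f(11)=-13046, f(12)=-34001, f(13)=-88265, f(14)=-229406; answer -229406
Part 2: W1 = -229406; m = 26; -9*(26)^4 - 5*(26)^3 + 8*(26)^2 - 2 = (-4112784) + (-87880) + (5408) + (-2) = -4195258; answer -4195258
Part 3: W2 = -4195258; d = -6; a(3) = 2*(18) + 3*(-8) - 2*(-6) = 24; iterating: a(3)=24, a(4)=118, a(5)=272, a(6)=850, a(7)=2280, a(8)=6566, a(9)=18272, a(10)=51682, a(11)=145048, a(12)=408598, a(13)=1148976, a(14)=3233650, a(15)=9097032; answer 9097032

9097032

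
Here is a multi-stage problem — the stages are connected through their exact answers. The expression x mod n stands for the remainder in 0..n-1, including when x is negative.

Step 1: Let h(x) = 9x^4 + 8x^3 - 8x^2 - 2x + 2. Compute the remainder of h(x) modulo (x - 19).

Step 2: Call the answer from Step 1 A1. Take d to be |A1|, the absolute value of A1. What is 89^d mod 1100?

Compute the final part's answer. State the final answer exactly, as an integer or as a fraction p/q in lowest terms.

Step 1: remainder = value at the root: 9*(19)^4 + 8*(19)^3 - 8*(19)^2 - 2*(19)^1 + 2 = (1172889) + (54872) + (-2888) + (-38) + (2) = 1224837; answer 1224837
Step 2: A1 = 1224837; d = 1224837; squarings mod 1100: 89^1=89, 89^2=221, 89^4=441, 89^8=881, 89^16=661, 89^32=221, 89^64=441, 89^128=881, 89^256=661, 89^512=221, 89^1024=441, 89^2048=881, 89^4096=661, 89^8192=221, 89^16384=441, 89^32768=881, 89^65536=661, 89^131072=221, 89^262144=441, 89^524288=881, 89^1048576=661; 89^1224837 = 89^1 * 89^4 * 89^128 * 89^4096 * 89^8192 * 89^32768 * 89^131072 * 89^1048576 = 529 (mod 1100); answer 529

529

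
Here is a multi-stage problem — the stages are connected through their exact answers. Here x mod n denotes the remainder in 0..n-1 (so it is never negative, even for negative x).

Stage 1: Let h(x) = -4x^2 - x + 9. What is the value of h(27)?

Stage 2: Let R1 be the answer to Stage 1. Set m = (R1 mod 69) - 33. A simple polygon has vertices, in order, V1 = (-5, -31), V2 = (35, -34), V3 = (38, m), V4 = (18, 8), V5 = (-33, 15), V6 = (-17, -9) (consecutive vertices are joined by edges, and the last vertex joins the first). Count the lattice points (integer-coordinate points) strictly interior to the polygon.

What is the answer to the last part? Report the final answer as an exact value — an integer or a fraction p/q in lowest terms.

Stage 1: -4*(27)^2 - 1*(27)^1 + 9 = (-2916) + (-27) + (9) = -2934; answer -2934
Stage 2: R1 = -2934; m = 0; cross terms: (-5*-34 - 35*-31)=1255, (35*0 - 38*-34)=1292, (38*8 - 18*0)=304, (18*15 - -33*8)=534, (-33*-9 - -17*15)=552, (-17*-31 - -5*-9)=482; twice the area = |4419| = 4419; area = 4419/2; boundary points = 1 + 1 + 4 + 1 + 8 + 2 = 17; strictly interior points = area - boundary/2 + 1 = 2202; answer 2202

2202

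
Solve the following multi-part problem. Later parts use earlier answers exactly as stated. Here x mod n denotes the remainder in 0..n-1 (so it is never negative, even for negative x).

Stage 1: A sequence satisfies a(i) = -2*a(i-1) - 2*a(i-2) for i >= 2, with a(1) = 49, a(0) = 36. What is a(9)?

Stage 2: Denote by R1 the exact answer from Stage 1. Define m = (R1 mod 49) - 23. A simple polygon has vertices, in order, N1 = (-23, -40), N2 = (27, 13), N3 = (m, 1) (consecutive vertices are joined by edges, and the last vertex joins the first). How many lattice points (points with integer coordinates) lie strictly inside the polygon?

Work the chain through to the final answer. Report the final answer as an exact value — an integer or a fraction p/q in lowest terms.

1004

Stage 1: a(2) = -2*(49) - 2*(36) = -170; iterating: a(2)=-170, a(3)=242, a(4)=-144, a(5)=-196, a(6)=680, a(7)=-968, a(8)=576, a(9)=784; answer 784
Stage 2: R1 = 784; m = -23; cross terms: (-23*13 - 27*-40)=781, (27*1 - -23*13)=326, (-23*-40 - -23*1)=943; twice the area = |2050| = 2050; area = 1025; boundary points = 1 + 2 + 41 = 44; strictly interior points = area - boundary/2 + 1 = 1004; answer 1004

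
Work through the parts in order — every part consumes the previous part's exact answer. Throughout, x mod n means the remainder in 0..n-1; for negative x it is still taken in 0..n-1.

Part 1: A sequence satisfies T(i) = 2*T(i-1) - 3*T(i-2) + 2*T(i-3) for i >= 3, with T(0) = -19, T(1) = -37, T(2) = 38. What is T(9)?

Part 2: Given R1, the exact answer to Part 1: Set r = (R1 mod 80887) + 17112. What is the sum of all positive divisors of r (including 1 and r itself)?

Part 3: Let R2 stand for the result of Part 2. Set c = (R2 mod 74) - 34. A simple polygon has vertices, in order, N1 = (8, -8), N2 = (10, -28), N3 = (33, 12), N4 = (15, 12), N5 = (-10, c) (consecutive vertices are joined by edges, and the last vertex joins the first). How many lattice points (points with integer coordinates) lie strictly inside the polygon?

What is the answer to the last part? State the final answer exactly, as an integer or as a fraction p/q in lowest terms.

773

Part 1: T(3) = 2*(38) - 3*(-37) + 2*(-19) = 149; iterating: T(3)=149, T(4)=110, T(5)=-151, T(6)=-334, T(7)=5, T(8)=710, T(9)=737; answer 737
Part 2: R1 = 737; r = 17849; 17849 = 13 * 1373; sigma = (1 + 13) * (1 + 1373) = 14 * 1374 = 19236; answer 19236
Part 3: R2 = 19236; c = 36; cross terms: (8*-28 - 10*-8)=-144, (10*12 - 33*-28)=1044, (33*12 - 15*12)=216, (15*36 - -10*12)=660, (-10*-8 - 8*36)=-208; twice the area = |1568| = 1568; area = 784; boundary points = 2 + 1 + 18 + 1 + 2 = 24; strictly interior points = area - boundary/2 + 1 = 773; answer 773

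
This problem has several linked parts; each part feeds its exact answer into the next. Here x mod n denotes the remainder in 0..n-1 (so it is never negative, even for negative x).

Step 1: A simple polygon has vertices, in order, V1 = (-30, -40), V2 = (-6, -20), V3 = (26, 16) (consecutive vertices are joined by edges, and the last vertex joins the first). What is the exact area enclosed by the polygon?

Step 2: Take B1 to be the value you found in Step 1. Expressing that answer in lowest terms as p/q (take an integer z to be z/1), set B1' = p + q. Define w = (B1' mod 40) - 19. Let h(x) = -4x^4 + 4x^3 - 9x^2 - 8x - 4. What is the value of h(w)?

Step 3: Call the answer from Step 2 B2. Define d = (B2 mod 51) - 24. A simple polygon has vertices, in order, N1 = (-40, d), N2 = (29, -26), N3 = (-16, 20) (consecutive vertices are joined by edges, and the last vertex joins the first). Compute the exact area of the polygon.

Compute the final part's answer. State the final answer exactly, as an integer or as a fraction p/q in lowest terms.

2319/2

Step 1: cross terms: (-30*-20 - -6*-40)=360, (-6*16 - 26*-20)=424, (26*-40 - -30*16)=-560; twice the area = |224| = 224; area = 112; answer 112
Step 2: B1 = 112; threaded value p + q = 113; w = 14; -4*(14)^4 + 4*(14)^3 - 9*(14)^2 - 8*(14)^1 - 4 = (-153664) + (10976) + (-1764) + (-112) + (-4) = -144568; answer -144568
Step 3: B2 = -144568; d = -7; cross terms: (-40*-26 - 29*-7)=1243, (29*20 - -16*-26)=164, (-16*-7 - -40*20)=912; twice the area = |2319| = 2319; area = 2319/2; answer 2319/2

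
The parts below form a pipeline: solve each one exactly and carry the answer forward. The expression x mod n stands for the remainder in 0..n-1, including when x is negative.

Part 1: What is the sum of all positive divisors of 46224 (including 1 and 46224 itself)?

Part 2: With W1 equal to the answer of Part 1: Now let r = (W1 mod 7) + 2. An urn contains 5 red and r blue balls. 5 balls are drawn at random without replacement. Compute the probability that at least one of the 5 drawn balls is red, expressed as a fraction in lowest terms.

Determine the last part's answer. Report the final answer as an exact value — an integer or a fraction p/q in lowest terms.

Part 1: 46224 = 2^4 * 3^3 * 107; sigma = (1 + 2 + 4 + 8 + 16) * (1 + 3 + 9 + 27) * (1 + 107) = 31 * 40 * 108 = 133920; answer 133920
Part 2: W1 = 133920; r = 5; total draws C(10,5) = 252; complement C(5,5) = 1; favorable 252 - 1 = 251; P = 251/252; answer 251/252

251/252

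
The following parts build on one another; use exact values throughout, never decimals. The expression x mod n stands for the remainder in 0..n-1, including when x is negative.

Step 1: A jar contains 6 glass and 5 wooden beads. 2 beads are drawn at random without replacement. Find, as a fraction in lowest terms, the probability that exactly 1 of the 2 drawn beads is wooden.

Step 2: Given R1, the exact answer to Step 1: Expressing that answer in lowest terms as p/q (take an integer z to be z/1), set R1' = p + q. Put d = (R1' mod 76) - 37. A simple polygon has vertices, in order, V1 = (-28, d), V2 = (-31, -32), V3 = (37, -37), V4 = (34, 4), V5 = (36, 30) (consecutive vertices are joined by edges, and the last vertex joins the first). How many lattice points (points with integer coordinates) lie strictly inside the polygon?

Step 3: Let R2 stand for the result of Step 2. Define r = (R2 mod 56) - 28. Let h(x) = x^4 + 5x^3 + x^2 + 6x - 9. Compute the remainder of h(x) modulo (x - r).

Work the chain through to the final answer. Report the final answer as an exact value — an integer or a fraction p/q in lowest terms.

10332

Step 1: total draws C(11,2) = 55; favorable C(5,1)*C(6,1) = 30; P = 6/11; answer 6/11
Step 2: R1 = 6/11; threaded value p + q = 17; d = -20; cross terms: (-28*-32 - -31*-20)=276, (-31*-37 - 37*-32)=2331, (37*4 - 34*-37)=1406, (34*30 - 36*4)=876, (36*-20 - -28*30)=120; twice the area = |5009| = 5009; area = 5009/2; boundary points = 3 + 1 + 1 + 2 + 2 = 9; strictly interior points = area - boundary/2 + 1 = 2501; answer 2501
Step 3: R2 = 2501; r = 9; remainder = value at the root: 1*(9)^4 + 5*(9)^3 + 1*(9)^2 + 6*(9)^1 - 9 = (6561) + (3645) + (81) + (54) + (-9) = 10332; answer 10332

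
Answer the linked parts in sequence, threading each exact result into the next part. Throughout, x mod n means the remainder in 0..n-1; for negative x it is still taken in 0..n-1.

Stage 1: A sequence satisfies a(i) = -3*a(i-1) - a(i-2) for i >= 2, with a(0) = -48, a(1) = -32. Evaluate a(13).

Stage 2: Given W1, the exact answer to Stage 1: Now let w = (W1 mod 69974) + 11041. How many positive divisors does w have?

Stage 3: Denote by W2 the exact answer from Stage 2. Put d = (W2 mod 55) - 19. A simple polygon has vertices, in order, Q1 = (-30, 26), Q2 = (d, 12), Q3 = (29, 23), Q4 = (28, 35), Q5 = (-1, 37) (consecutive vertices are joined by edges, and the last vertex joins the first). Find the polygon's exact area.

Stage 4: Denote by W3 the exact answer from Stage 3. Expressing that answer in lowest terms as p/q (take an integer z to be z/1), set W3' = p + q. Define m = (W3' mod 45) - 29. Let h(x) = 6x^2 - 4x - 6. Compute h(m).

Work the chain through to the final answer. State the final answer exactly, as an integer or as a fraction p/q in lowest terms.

2724

Stage 1: a(2) = -3*(-32) - 1*(-48) = 144; iterating: a(2)=144, a(3)=-400, a(4)=1056, a(5)=-2768, a(6)=7248, a(7)=-18976, a(8)=49680, a(9)=-130064, a(10)=340512, a(11)=-891472, a(12)=2333904, a(13)=-6110240; answer -6110240
Stage 2: W1 = -6110240; w = 58513; 58513 = 7 * 13 * 643; number of divisors = (1+1) * (1+1) * (1+1) = 8; answer 8
Stage 3: W2 = 8; d = -11; cross terms: (-30*12 - -11*26)=-74, (-11*23 - 29*12)=-601, (29*35 - 28*23)=371, (28*37 - -1*35)=1071, (-1*26 - -30*37)=1084; twice the area = |1851| = 1851; area = 1851/2; answer 1851/2
Stage 4: W3 = 1851/2; threaded value p + q = 1853; m = -21; 6*(-21)^2 - 4*(-21)^1 - 6 = (2646) + (84) + (-6) = 2724; answer 2724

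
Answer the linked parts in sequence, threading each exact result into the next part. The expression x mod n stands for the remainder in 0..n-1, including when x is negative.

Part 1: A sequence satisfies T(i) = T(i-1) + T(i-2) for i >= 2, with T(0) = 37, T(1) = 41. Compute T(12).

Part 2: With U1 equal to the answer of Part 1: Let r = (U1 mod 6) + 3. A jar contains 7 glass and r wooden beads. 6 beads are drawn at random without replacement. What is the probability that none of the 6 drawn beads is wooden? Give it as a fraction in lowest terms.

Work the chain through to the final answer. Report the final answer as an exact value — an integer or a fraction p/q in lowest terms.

Part 1: T(2) = 1*(41) + 1*(37) = 78; iterating: T(2)=78, T(3)=119, T(4)=197, T(5)=316, T(6)=513, T(7)=829, T(8)=1342, T(9)=2171, T(10)=3513, T(11)=5684, T(12)=9197; answer 9197
Part 2: U1 = 9197; r = 8; total draws C(15,6) = 5005; favorable C(7,6) = 7; P = 1/715; answer 1/715

1/715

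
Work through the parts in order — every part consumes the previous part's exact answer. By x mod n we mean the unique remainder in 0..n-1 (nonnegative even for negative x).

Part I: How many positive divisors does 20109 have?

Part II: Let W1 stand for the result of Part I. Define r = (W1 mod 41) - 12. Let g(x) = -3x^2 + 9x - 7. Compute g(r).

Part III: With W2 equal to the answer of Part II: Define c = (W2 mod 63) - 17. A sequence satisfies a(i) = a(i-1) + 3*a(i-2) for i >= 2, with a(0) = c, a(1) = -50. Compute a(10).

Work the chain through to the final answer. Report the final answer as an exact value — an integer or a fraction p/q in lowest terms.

-16802

Part I: 20109 = 3 * 6703; number of divisors = (1+1) * (1+1) = 4; answer 4
Part II: W1 = 4; r = -8; -3*(-8)^2 + 9*(-8)^1 - 7 = (-192) + (-72) + (-7) = -271; answer -271
Part III: W2 = -271; c = 27; a(2) = 1*(-50) + 3*(27) = 31; iterating: a(2)=31, a(3)=-119, a(4)=-26, a(5)=-383, a(6)=-461, a(7)=-1610, a(8)=-2993, a(9)=-7823, a(10)=-16802; answer -16802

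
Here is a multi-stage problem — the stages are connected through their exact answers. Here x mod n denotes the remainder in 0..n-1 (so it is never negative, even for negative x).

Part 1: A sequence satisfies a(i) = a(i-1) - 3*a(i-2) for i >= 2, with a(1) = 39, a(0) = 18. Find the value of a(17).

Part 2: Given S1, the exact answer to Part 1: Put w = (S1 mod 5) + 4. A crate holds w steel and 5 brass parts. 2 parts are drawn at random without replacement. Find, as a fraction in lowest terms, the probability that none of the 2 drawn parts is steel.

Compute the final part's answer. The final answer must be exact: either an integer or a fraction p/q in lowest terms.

Part 1: a(2) = 1*(39) - 3*(18) = -15; iterating: a(2)=-15, a(3)=-132, a(4)=-87, a(5)=309, a(6)=570, a(7)=-357, a(8)=-2067, a(9)=-996, a(10)=5205, a(11)=8193, a(12)=-7422, a(13)=-32001, a(14)=-9735, a(15)=86268, a(16)=115473, a(17)=-143331; answer -143331
Part 2: S1 = -143331; w = 8; total draws C(13,2) = 78; favorable C(5,2) = 10; P = 5/39; answer 5/39

5/39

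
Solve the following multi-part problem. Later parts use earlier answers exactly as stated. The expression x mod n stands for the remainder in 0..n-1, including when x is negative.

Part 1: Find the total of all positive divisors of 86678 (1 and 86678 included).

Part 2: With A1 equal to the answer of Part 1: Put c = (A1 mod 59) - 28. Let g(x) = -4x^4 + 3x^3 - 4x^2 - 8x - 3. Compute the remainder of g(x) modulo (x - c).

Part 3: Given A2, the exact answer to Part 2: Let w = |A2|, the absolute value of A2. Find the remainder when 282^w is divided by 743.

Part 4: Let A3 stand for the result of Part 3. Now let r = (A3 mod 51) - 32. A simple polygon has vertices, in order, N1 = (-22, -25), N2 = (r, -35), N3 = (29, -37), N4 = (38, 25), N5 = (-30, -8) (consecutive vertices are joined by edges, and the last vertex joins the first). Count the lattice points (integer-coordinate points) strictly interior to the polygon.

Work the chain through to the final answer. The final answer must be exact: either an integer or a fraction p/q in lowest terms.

2506

Part 1: 86678 = 2 * 19 * 2281; sigma = (1 + 2) * (1 + 19) * (1 + 2281) = 3 * 20 * 2282 = 136920; answer 136920
Part 2: A1 = 136920; c = 12; remainder = value at the root: -4*(12)^4 + 3*(12)^3 - 4*(12)^2 - 8*(12)^1 - 3 = (-82944) + (5184) + (-576) + (-96) + (-3) = -78435; answer -78435
Part 3: A2 = -78435; w = 78435; squarings mod 743: 282^1=282, 282^2=23, 282^4=529, 282^8=473, 282^16=86, 282^32=709, 282^64=413, 282^128=422, 282^256=507, 282^512=714, 282^1024=98, 282^2048=688, 282^4096=53, 282^8192=580, 282^16384=564, 282^32768=92, 282^65536=291; 282^78435 = 282^1 * 282^2 * 282^32 * 282^64 * 282^512 * 282^4096 * 282^8192 * 282^65536 = 127 (mod 743); answer 127
Part 4: A3 = 127; r = -7; cross terms: (-22*-35 - -7*-25)=595, (-7*-37 - 29*-35)=1274, (29*25 - 38*-37)=2131, (38*-8 - -30*25)=446, (-30*-25 - -22*-8)=574; twice the area = |5020| = 5020; area = 2510; boundary points = 5 + 2 + 1 + 1 + 1 = 10; strictly interior points = area - boundary/2 + 1 = 2506; answer 2506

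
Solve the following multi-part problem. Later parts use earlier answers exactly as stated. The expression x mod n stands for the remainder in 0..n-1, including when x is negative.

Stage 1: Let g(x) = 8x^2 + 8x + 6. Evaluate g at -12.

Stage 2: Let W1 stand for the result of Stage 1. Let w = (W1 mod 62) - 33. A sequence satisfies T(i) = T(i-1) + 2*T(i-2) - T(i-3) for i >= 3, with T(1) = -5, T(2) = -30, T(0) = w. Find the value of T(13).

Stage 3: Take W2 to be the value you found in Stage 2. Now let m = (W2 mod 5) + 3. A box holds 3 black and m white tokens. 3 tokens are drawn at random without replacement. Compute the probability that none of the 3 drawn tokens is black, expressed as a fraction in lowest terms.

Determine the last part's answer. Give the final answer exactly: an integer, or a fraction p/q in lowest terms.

1/20

Stage 1: 8*(-12)^2 + 8*(-12)^1 + 6 = (1152) + (-96) + (6) = 1062; answer 1062
Stage 2: W1 = 1062; w = -25; T(3) = 1*(-30) + 2*(-5) - 1*(-25) = -15; iterating: T(3)=-15, T(4)=-70, T(5)=-70, T(6)=-195, T(7)=-265, T(8)=-585, T(9)=-920, T(10)=-1825, T(11)=-3080, T(12)=-5810, T(13)=-10145; answer -10145
Stage 3: W2 = -10145; m = 3; total draws C(6,3) = 20; favorable C(3,3) = 1; P = 1/20; answer 1/20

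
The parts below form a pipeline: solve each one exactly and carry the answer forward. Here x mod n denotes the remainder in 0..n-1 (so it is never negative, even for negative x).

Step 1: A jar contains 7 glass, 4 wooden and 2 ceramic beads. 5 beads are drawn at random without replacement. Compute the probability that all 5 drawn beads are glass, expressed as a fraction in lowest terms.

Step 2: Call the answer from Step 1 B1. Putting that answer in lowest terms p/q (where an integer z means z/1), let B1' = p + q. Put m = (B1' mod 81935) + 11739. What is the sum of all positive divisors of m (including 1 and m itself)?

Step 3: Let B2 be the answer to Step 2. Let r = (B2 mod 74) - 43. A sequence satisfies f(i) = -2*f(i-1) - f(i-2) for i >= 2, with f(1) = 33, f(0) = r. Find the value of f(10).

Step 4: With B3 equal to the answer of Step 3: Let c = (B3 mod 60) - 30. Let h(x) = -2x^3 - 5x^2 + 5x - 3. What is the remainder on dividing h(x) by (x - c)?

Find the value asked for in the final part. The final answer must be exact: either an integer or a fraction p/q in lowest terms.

Step 1: total draws C(13,5) = 1287; favorable C(7,5) = 21; P = 7/429; answer 7/429
Step 2: B1 = 7/429; threaded value p + q = 436; m = 12175; 12175 = 5^2 * 487; sigma = (1 + 5 + 25) * (1 + 487) = 31 * 488 = 15128; answer 15128
Step 3: B2 = 15128; r = -11; f(2) = -2*(33) - 1*(-11) = -55; iterating: f(2)=-55, f(3)=77, f(4)=-99, f(5)=121, f(6)=-143, f(7)=165, f(8)=-187, f(9)=209, f(10)=-231; answer -231
Step 4: B3 = -231; c = -21; remainder = value at the root: -2*(-21)^3 - 5*(-21)^2 + 5*(-21)^1 - 3 = (18522) + (-2205) + (-105) + (-3) = 16209; answer 16209

16209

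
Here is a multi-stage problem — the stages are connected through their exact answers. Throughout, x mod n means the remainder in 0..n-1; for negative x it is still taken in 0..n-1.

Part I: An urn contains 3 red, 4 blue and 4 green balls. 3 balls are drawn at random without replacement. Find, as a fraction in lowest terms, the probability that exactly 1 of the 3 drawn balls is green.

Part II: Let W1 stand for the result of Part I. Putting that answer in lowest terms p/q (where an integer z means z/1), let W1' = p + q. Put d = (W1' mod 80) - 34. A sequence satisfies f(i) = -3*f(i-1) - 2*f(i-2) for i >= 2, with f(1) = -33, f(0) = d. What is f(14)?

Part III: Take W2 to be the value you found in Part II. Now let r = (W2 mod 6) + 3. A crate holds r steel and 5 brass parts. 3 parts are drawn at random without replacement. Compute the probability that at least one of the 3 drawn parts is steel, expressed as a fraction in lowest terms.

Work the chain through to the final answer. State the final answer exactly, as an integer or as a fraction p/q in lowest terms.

Part I: total draws C(11,3) = 165; favorable C(4,1)*C(7,2) = 84; P = 28/55; answer 28/55
Part II: W1 = 28/55; threaded value p + q = 83; d = -31; f(2) = -3*(-33) - 2*(-31) = 161; iterating: f(2)=161, f(3)=-417, f(4)=929, f(5)=-1953, f(6)=4001, f(7)=-8097, f(8)=16289, f(9)=-32673, f(10)=65441, f(11)=-130977, f(12)=262049, f(13)=-524193, f(14)=1048481; answer 1048481
Part III: W2 = 1048481; r = 8; total draws C(13,3) = 286; complement C(5,3) = 10; favorable 286 - 10 = 276; P = 138/143; answer 138/143

138/143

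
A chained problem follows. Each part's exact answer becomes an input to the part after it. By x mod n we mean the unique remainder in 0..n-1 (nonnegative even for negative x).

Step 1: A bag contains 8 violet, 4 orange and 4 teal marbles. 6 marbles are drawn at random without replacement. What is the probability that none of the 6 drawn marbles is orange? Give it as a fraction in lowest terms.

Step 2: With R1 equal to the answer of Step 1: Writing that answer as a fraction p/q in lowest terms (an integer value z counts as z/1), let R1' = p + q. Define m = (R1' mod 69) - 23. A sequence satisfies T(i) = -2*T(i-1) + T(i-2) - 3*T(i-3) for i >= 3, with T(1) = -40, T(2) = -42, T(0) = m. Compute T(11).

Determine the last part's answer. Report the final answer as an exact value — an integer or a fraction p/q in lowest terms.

Step 1: total draws C(16,6) = 8008; favorable C(12,6) = 924; P = 3/26; answer 3/26
Step 2: R1 = 3/26; threaded value p + q = 29; m = 6; T(3) = -2*(-42) + 1*(-40) - 3*(6) = 26; iterating: T(3)=26, T(4)=26, T(5)=100, T(6)=-252, T(7)=526, T(8)=-1604, T(9)=4490, T(10)=-12162, T(11)=33626; answer 33626

33626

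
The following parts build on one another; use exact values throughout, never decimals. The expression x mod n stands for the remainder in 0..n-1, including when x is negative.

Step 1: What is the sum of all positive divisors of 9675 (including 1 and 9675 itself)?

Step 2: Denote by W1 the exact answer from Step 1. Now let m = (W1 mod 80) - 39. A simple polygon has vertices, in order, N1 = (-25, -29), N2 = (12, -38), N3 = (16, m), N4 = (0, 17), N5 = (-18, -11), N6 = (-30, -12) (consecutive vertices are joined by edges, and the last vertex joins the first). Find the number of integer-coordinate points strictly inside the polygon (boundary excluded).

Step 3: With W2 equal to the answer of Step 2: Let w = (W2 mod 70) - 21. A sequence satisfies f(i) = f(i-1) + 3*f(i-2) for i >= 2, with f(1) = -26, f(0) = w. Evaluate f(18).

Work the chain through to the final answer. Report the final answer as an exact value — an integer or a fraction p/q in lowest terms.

-44272361

Step 1: 9675 = 3^2 * 5^2 * 43; sigma = (1 + 3 + 9) * (1 + 5 + 25) * (1 + 43) = 13 * 31 * 44 = 17732; answer 17732
Step 2: W1 = 17732; m = 13; cross terms: (-25*-38 - 12*-29)=1298, (12*13 - 16*-38)=764, (16*17 - 0*13)=272, (0*-11 - -18*17)=306, (-18*-12 - -30*-11)=-114, (-30*-29 - -25*-12)=570; twice the area = |3096| = 3096; area = 1548; boundary points = 1 + 1 + 4 + 2 + 1 + 1 = 10; strictly interior points = area - boundary/2 + 1 = 1544; answer 1544
Step 3: W2 = 1544; w = -17; f(2) = 1*(-26) + 3*(-17) = -77; iterating: f(2)=-77, f(3)=-155, f(4)=-386, f(5)=-851, f(6)=-2009, f(7)=-4562, f(8)=-10589, f(9)=-24275, f(10)=-56042, f(11)=-128867, f(12)=-296993, f(13)=-683594, f(14)=-1574573, f(15)=-3625355, f(16)=-8349074, f(17)=-19225139, f(18)=-44272361; answer -44272361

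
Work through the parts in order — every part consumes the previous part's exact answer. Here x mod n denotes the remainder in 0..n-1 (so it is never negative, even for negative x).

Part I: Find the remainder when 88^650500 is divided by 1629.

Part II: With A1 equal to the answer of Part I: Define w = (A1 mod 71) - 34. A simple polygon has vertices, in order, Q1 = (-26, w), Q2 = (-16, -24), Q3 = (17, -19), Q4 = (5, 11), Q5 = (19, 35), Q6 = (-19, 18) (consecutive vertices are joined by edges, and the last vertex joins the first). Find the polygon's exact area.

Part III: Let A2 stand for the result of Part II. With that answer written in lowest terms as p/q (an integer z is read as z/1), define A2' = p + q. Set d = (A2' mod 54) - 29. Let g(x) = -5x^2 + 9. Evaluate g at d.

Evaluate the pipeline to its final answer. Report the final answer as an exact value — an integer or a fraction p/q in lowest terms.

Part I: squarings mod 1629: 88^1=88, 88^2=1228, 88^4=1159, 88^8=985, 88^16=970, 88^32=967, 88^64=43, 88^128=220, 88^256=1159, 88^512=985, 88^1024=970, 88^2048=967, 88^4096=43, 88^8192=220, 88^16384=1159, 88^32768=985, 88^65536=970, 88^131072=967, 88^262144=43, 88^524288=220; 88^650500 = 88^4 * 88^256 * 88^1024 * 88^2048 * 88^8192 * 88^16384 * 88^32768 * 88^65536 * 88^524288 = 970 (mod 1629); answer 970
Part II: A1 = 970; w = 13; cross terms: (-26*-24 - -16*13)=832, (-16*-19 - 17*-24)=712, (17*11 - 5*-19)=282, (5*35 - 19*11)=-34, (19*18 - -19*35)=1007, (-19*13 - -26*18)=221; twice the area = |3020| = 3020; area = 1510; answer 1510
Part III: A2 = 1510; threaded value p + q = 1511; d = 24; -5*(24)^2 + 9 = (-2880) + (9) = -2871; answer -2871

-2871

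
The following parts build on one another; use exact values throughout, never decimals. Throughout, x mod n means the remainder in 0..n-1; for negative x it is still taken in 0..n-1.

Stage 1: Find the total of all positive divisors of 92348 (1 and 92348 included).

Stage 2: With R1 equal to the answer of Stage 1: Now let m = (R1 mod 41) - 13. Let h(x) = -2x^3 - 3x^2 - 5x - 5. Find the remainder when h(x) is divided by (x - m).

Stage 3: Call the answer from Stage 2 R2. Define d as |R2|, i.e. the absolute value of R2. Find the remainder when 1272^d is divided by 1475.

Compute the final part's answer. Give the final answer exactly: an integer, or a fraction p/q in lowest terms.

1348

Stage 1: 92348 = 2^2 * 23087; sigma = (1 + 2 + 4) * (1 + 23087) = 7 * 23088 = 161616; answer 161616
Stage 2: R1 = 161616; m = 22; remainder = value at the root: -2*(22)^3 - 3*(22)^2 - 5*(22)^1 - 5 = (-21296) + (-1452) + (-110) + (-5) = -22863; answer -22863
Stage 3: R2 = -22863; d = 22863; squarings mod 1475: 1272^1=1272, 1272^2=1384, 1272^4=906, 1272^8=736, 1272^16=371, 1272^32=466, 1272^64=331, 1272^128=411, 1272^256=771, 1272^512=16, 1272^1024=256, 1272^2048=636, 1272^4096=346, 1272^8192=241, 1272^16384=556; 1272^22863 = 1272^1 * 1272^2 * 1272^4 * 1272^8 * 1272^64 * 1272^256 * 1272^2048 * 1272^4096 * 1272^16384 = 1348 (mod 1475); answer 1348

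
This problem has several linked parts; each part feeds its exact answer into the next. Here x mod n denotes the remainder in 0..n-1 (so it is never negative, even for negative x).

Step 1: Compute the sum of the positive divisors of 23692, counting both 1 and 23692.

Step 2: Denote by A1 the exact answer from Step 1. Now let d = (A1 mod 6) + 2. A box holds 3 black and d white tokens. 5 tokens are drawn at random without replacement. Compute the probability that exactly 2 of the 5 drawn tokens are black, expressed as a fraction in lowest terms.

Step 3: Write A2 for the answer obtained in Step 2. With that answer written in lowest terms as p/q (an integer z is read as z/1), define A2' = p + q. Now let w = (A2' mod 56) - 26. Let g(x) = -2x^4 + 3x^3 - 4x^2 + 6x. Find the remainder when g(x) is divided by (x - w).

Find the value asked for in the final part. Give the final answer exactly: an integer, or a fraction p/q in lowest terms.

Step 1: 23692 = 2^2 * 5923; sigma = (1 + 2 + 4) * (1 + 5923) = 7 * 5924 = 41468; answer 41468
Step 2: A1 = 41468; d = 4; total draws C(7,5) = 21; favorable C(3,2)*C(4,3) = 12; P = 4/7; answer 4/7
Step 3: A2 = 4/7; threaded value p + q = 11; w = -15; remainder = value at the root: -2*(-15)^4 + 3*(-15)^3 - 4*(-15)^2 + 6*(-15)^1 = (-101250) + (-10125) + (-900) + (-90) = -112365; answer -112365

-112365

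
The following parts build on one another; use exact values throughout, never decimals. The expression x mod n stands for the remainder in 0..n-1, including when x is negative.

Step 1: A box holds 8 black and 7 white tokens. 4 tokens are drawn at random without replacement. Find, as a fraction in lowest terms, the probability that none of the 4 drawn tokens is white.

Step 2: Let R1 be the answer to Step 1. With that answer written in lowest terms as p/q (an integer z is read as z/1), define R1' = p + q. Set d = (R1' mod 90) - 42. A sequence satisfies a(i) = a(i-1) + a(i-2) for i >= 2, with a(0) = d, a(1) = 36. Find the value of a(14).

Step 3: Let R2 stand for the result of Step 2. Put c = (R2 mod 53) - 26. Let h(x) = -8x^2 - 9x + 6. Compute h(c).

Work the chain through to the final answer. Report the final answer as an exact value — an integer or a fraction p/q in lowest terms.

Step 1: total draws C(15,4) = 1365; favorable C(8,4) = 70; P = 2/39; answer 2/39
Step 2: R1 = 2/39; threaded value p + q = 41; d = -1; a(2) = 1*(36) + 1*(-1) = 35; iterating: a(2)=35, a(3)=71, a(4)=106, a(5)=177, a(6)=283, a(7)=460, a(8)=743, a(9)=1203, a(10)=1946, a(11)=3149, a(12)=5095, a(13)=8244, a(14)=13339; answer 13339
Step 3: R2 = 13339; c = 10; -8*(10)^2 - 9*(10)^1 + 6 = (-800) + (-90) + (6) = -884; answer -884

-884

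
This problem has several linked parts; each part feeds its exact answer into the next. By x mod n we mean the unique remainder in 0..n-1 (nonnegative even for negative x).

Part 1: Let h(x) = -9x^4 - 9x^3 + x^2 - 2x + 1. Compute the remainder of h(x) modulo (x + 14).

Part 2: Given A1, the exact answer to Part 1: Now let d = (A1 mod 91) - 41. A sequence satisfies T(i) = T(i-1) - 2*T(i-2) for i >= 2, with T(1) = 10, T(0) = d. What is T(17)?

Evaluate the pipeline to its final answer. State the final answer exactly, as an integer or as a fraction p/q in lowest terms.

Part 1: remainder = value at the root: -9*(-14)^4 - 9*(-14)^3 + 1*(-14)^2 - 2*(-14)^1 + 1 = (-345744) + (24696) + (196) + (28) + (1) = -320823; answer -320823
Part 2: A1 = -320823; d = 2; T(2) = 1*(10) - 2*(2) = 6; iterating: T(2)=6, T(3)=-14, T(4)=-26, T(5)=2, T(6)=54, T(7)=50, T(8)=-58, T(9)=-158, T(10)=-42, T(11)=274, T(12)=358, T(13)=-190, T(14)=-906, T(15)=-526, T(16)=1286, T(17)=2338; answer 2338

2338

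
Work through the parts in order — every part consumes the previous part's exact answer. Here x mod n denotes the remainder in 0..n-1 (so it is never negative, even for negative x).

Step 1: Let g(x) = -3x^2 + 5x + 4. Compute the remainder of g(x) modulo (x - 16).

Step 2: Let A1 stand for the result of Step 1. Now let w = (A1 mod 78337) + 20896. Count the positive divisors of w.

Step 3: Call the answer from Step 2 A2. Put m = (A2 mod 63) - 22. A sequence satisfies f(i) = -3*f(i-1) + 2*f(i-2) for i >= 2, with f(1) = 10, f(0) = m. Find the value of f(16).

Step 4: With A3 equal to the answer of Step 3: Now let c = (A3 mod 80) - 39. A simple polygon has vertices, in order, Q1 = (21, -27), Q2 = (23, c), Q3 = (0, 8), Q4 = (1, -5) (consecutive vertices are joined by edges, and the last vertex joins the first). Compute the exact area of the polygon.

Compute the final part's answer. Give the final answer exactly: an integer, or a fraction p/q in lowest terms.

343

Step 1: remainder = value at the root: -3*(16)^2 + 5*(16)^1 + 4 = (-768) + (80) + (4) = -684; answer -684
Step 2: A1 = -684; w = 98549; 98549 = 11 * 17^2 * 31; number of divisors = (1+1) * (2+1) * (1+1) = 12; answer 12
Step 3: A2 = 12; m = -10; f(2) = -3*(10) + 2*(-10) = -50; iterating: f(2)=-50, f(3)=170, f(4)=-610, f(5)=2170, f(6)=-7730, f(7)=27530, f(8)=-98050, f(9)=349210, f(10)=-1243730, f(11)=4429610, f(12)=-15776290, f(13)=56188090, f(14)=-200116850, f(15)=712726730, f(16)=-2538413890; answer -2538413890
Step 4: A3 = -2538413890; c = -9; cross terms: (21*-9 - 23*-27)=432, (23*8 - 0*-9)=184, (0*-5 - 1*8)=-8, (1*-27 - 21*-5)=78; twice the area = |686| = 686; area = 343; answer 343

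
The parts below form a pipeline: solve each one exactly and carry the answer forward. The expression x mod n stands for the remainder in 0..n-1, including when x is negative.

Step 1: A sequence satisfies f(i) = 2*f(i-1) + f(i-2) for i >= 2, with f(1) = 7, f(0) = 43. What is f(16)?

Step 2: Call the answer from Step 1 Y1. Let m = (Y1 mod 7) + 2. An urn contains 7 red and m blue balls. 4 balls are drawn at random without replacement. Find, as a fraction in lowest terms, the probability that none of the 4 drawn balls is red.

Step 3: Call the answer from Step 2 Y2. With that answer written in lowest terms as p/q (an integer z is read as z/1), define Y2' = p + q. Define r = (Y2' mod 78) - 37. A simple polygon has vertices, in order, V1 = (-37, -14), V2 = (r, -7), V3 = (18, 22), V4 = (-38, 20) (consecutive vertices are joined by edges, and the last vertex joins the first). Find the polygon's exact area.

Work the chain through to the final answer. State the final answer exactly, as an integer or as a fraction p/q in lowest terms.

Step 1: f(2) = 2*(7) + 1*(43) = 57; iterating: f(2)=57, f(3)=121, f(4)=299, f(5)=719, f(6)=1737, f(7)=4193, f(8)=10123, f(9)=24439, f(10)=59001, f(11)=142441, f(12)=343883, f(13)=830207, f(14)=2004297, f(15)=4838801, f(16)=11681899; answer 11681899
Step 2: Y1 = 11681899; m = 7; total draws C(14,4) = 1001; favorable C(7,4) = 35; P = 5/143; answer 5/143
Step 3: Y2 = 5/143; threaded value p + q = 148; r = 33; cross terms: (-37*-7 - 33*-14)=721, (33*22 - 18*-7)=852, (18*20 - -38*22)=1196, (-38*-14 - -37*20)=1272; twice the area = |4041| = 4041; area = 4041/2; answer 4041/2

4041/2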